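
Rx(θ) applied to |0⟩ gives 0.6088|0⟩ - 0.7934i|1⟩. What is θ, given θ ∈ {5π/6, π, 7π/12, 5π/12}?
7π/12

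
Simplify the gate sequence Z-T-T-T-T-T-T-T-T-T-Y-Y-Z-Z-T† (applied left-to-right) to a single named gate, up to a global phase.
Z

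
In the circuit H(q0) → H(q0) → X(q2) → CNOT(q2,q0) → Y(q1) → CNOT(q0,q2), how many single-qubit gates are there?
4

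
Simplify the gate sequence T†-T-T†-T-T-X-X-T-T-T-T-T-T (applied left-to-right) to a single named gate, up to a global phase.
T†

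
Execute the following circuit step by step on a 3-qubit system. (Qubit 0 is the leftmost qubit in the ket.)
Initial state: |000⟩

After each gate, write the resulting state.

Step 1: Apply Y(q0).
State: i|100⟩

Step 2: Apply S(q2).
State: i|100⟩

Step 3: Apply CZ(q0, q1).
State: i|100⟩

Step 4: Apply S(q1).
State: i|100⟩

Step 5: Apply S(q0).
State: -|100⟩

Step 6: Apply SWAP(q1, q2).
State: -|100⟩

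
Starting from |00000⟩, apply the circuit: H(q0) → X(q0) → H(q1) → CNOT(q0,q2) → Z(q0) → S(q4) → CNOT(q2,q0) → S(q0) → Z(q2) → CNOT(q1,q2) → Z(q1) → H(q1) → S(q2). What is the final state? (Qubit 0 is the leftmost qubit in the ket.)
1/√2|01000⟩ + (1/√2)i|01100⟩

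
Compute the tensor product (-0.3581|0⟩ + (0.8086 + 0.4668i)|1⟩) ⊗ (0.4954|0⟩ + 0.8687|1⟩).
-0.1774|00⟩ - 0.3111|01⟩ + (0.4006 + 0.2313i)|10⟩ + (0.7024 + 0.4055i)|11⟩

amp(|b₁b₂…⟩) = product of the factor amplitudes for bits b₁, b₂, …; only kets whose every factor amplitude is nonzero survive.
|00⟩: (-0.3581)(0.4954) = -0.1774
|01⟩: (-0.3581)(0.8687) = -0.3111
|10⟩: (0.8086 + 0.4668i)(0.4954) = (0.4006 + 0.2313i)
|11⟩: (0.8086 + 0.4668i)(0.8687) = (0.7024 + 0.4055i)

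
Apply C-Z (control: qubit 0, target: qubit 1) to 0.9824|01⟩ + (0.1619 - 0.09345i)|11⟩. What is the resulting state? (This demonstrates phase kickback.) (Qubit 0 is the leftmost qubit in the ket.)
0.9824|01⟩ + (-0.1619 + 0.09345i)|11⟩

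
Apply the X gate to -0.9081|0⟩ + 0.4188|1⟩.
0.4188|0⟩ - 0.9081|1⟩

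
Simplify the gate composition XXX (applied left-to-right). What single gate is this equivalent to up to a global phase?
X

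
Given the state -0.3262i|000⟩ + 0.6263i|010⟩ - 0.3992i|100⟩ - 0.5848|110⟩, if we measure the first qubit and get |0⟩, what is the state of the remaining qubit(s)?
-0.4619i|00⟩ + 0.8869i|10⟩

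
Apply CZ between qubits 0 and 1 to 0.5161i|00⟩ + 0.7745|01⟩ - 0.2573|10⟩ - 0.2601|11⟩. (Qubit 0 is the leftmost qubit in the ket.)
0.5161i|00⟩ + 0.7745|01⟩ - 0.2573|10⟩ + 0.2601|11⟩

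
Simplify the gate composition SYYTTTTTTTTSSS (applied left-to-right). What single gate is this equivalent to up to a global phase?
I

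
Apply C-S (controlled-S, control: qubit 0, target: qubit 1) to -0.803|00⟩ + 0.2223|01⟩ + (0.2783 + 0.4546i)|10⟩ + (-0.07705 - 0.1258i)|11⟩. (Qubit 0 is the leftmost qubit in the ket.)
-0.803|00⟩ + 0.2223|01⟩ + (0.2783 + 0.4546i)|10⟩ + (0.1258 - 0.07705i)|11⟩

C-S leaves the control-|0⟩ kets |00⟩, |01⟩ unchanged and applies S to qubit 1 on the control-|1⟩ pair (|10⟩, |11⟩).
S = [[1, 0], [0, i]].
With a = amp(|10⟩) = (0.2783 + 0.4546i) and b = amp(|11⟩) = (-0.07705 - 0.1258i):
new amp(|10⟩) = (1)·a = (0.2783 + 0.4546i)
new amp(|11⟩) = (i)·b = (0.1258 - 0.07705i)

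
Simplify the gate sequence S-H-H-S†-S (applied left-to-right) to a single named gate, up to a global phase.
S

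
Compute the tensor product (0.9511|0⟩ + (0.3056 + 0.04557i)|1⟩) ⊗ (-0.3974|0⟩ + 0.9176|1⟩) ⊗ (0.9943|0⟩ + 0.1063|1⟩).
-0.3758|000⟩ - 0.04018|001⟩ + 0.8678|010⟩ + 0.09277|011⟩ + (-0.1208 - 0.01801i)|100⟩ + (-0.01291 - 0.001925i)|101⟩ + (0.2788 + 0.04158i)|110⟩ + (0.02981 + 0.004445i)|111⟩

amp(|b₁b₂…⟩) = product of the factor amplitudes for bits b₁, b₂, …; only kets whose every factor amplitude is nonzero survive.
|000⟩: (0.9511)(-0.3974)(0.9943) = -0.3758
|001⟩: (0.9511)(-0.3974)(0.1063) = -0.04018
|010⟩: (0.9511)(0.9176)(0.9943) = 0.8678
|011⟩: (0.9511)(0.9176)(0.1063) = 0.09277
|100⟩: (0.3056 + 0.04557i)(-0.3974)(0.9943) = (-0.1208 - 0.01801i)
|101⟩: (0.3056 + 0.04557i)(-0.3974)(0.1063) = (-0.01291 - 0.001925i)
|110⟩: (0.3056 + 0.04557i)(0.9176)(0.9943) = (0.2788 + 0.04158i)
|111⟩: (0.3056 + 0.04557i)(0.9176)(0.1063) = (0.02981 + 0.004445i)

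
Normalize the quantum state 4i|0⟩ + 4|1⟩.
(1/√2)i|0⟩ + 1/√2|1⟩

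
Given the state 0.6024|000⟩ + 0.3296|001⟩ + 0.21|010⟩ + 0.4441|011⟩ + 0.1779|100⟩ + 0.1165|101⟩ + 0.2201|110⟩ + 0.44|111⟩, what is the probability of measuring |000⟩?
0.3629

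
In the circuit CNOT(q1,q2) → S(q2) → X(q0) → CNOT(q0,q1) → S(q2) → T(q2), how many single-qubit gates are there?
4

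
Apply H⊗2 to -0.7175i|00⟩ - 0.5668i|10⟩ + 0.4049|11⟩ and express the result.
(0.2025 - 0.6422i)|00⟩ + (-0.2025 - 0.6422i)|01⟩ + (-0.2025 - 0.07535i)|10⟩ + (0.2025 - 0.07535i)|11⟩

H⊗2 gives amp(|y⟩) = (1/2) Σ_x (−1)^(x·y) amp(|x⟩), where x·y is the number of positions in which both x and y have a 1.
|00⟩: (-0.7175i - 0.5668i + 0.4049)/2 = (0.2025 - 0.6422i)
|01⟩: (-0.7175i - 0.5668i - 0.4049)/2 = (-0.2025 - 0.6422i)
|10⟩: (-0.7175i + 0.5668i - 0.4049)/2 = (-0.2025 - 0.07535i)
|11⟩: (-0.7175i + 0.5668i + 0.4049)/2 = (0.2025 - 0.07535i)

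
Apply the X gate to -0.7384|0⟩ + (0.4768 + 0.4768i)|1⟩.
(0.4768 + 0.4768i)|0⟩ - 0.7384|1⟩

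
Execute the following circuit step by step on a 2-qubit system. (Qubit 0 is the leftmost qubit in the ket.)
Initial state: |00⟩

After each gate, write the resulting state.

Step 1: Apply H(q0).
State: 1/√2|00⟩ + 1/√2|10⟩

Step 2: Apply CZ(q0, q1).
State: 1/√2|00⟩ + 1/√2|10⟩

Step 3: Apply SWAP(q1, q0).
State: 1/√2|00⟩ + 1/√2|01⟩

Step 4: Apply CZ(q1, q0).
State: 1/√2|00⟩ + 1/√2|01⟩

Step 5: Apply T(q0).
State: 1/√2|00⟩ + 1/√2|01⟩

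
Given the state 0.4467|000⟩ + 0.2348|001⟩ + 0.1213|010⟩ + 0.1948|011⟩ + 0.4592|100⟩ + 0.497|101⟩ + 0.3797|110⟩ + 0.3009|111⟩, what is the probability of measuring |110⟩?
0.1442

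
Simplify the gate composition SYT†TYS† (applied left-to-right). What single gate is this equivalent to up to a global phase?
I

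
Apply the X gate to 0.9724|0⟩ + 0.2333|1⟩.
0.2333|0⟩ + 0.9724|1⟩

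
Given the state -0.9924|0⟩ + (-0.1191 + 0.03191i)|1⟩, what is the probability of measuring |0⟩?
0.9849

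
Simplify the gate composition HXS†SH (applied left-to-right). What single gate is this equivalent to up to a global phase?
Z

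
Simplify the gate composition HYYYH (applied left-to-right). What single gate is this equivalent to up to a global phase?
Y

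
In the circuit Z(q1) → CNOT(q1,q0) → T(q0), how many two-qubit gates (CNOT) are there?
1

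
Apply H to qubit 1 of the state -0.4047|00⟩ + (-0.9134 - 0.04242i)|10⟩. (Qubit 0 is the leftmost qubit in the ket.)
-0.2862|00⟩ - 0.2862|01⟩ + (-0.6459 - 0.03i)|10⟩ + (-0.6459 - 0.03i)|11⟩

H on qubit 1 mixes each pair of kets that differ only in qubit 1: amplitudes (a, b) of (|…0…⟩, |…1…⟩) become ((a + b)/√2, (a − b)/√2). Kets absent from the input have amplitude 0.
(|00⟩, |01⟩): (a, b) = (-0.4047, 0) → (-0.2862, -0.2862)
(|10⟩, |11⟩): (a, b) = ((-0.9134 - 0.04242i), 0) → ((-0.6459 - 0.03i), (-0.6459 - 0.03i))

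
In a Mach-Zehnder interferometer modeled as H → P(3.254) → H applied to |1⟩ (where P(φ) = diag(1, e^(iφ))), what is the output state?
(0.9968 + 0.05609i)|0⟩ + (0.003156 - 0.05609i)|1⟩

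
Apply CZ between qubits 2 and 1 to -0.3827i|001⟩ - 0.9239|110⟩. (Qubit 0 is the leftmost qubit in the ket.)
-0.3827i|001⟩ - 0.9239|110⟩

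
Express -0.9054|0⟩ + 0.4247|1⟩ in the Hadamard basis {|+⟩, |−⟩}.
-0.3399|+⟩ - 0.9405|−⟩

With |ψ⟩ = α|0⟩ + β|1⟩, the Hadamard-basis coefficients are ⟨+|ψ⟩ = (α + β)/√2 and ⟨−|ψ⟩ = (α − β)/√2.
Here α = -0.9054, β = 0.4247: (α + β)/√2 = -0.3399, (α − β)/√2 = -0.9405.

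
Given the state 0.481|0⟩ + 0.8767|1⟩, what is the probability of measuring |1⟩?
0.7686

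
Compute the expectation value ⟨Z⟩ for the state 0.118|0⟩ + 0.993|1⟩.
-0.9721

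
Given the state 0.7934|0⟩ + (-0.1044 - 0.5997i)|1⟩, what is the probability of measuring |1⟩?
0.3705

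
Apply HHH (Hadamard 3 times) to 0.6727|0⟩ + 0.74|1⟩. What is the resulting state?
0.9989|0⟩ - 0.04759|1⟩

H² = I, so H^3 = H: a single Hadamard. With (a, b) = (0.6727, 0.74), H gives ((a + b)/√2, (a − b)/√2) = (0.9989, -0.04759).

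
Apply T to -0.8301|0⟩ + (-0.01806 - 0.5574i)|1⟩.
-0.8301|0⟩ + (0.3814 - 0.4069i)|1⟩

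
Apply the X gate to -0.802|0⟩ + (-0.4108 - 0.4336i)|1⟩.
(-0.4108 - 0.4336i)|0⟩ - 0.802|1⟩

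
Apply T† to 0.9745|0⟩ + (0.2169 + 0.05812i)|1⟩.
0.9745|0⟩ + (0.1945 - 0.1123i)|1⟩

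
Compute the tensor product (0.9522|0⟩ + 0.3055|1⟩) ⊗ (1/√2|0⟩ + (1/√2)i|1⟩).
0.6733|00⟩ + 0.6733i|01⟩ + 0.216|10⟩ + 0.216i|11⟩

amp(|b₁b₂…⟩) = product of the factor amplitudes for bits b₁, b₂, …; only kets whose every factor amplitude is nonzero survive.
|00⟩: (0.9522)(1/√2) = 0.6733
|01⟩: (0.9522)((1/√2)i) = 0.6733i
|10⟩: (0.3055)(1/√2) = 0.216
|11⟩: (0.3055)((1/√2)i) = 0.216i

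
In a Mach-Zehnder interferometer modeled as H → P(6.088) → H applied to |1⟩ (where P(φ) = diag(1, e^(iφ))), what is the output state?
(0.009494 + 0.09697i)|0⟩ + (0.9905 - 0.09697i)|1⟩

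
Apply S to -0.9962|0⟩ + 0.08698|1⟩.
-0.9962|0⟩ + 0.08698i|1⟩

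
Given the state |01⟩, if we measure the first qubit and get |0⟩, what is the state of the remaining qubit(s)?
|1⟩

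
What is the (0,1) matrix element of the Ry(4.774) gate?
-0.685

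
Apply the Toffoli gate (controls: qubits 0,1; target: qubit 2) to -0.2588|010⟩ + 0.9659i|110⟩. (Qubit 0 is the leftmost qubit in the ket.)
-0.2588|010⟩ + 0.9659i|111⟩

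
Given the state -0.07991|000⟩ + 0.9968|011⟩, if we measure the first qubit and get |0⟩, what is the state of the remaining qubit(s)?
-0.07991|00⟩ + 0.9968|11⟩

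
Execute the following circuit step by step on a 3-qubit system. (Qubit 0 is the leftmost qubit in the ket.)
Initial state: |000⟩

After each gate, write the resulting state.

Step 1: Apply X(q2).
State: |001⟩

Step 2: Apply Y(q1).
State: i|011⟩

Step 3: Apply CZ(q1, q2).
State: -i|011⟩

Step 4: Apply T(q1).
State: (1/√2 - (1/√2)i)|011⟩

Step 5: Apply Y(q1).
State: (-1/√2 - (1/√2)i)|001⟩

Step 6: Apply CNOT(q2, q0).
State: (-1/√2 - (1/√2)i)|101⟩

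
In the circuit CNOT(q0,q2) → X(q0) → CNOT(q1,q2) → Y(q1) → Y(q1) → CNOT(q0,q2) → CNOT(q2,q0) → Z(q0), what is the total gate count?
8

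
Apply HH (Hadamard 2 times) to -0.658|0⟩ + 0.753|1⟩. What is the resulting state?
-0.658|0⟩ + 0.753|1⟩

H² = I, so an even number of Hadamards cancels: H^2 = I and the state is unchanged.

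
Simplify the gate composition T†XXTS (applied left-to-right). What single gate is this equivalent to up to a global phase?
S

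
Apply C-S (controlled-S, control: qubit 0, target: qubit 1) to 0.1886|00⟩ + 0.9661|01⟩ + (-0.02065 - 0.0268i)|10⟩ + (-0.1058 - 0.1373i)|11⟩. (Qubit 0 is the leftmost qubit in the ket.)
0.1886|00⟩ + 0.9661|01⟩ + (-0.02065 - 0.0268i)|10⟩ + (0.1373 - 0.1058i)|11⟩

C-S leaves the control-|0⟩ kets |00⟩, |01⟩ unchanged and applies S to qubit 1 on the control-|1⟩ pair (|10⟩, |11⟩).
S = [[1, 0], [0, i]].
With a = amp(|10⟩) = (-0.02065 - 0.0268i) and b = amp(|11⟩) = (-0.1058 - 0.1373i):
new amp(|10⟩) = (1)·a = (-0.02065 - 0.0268i)
new amp(|11⟩) = (i)·b = (0.1373 - 0.1058i)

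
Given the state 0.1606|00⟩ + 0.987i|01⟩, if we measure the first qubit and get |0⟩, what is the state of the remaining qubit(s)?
0.1606|0⟩ + 0.987i|1⟩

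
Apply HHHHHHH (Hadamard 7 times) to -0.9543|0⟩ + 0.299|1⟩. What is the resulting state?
-0.4634|0⟩ - 0.8862|1⟩

H² = I, so H^7 = H: a single Hadamard. With (a, b) = (-0.9543, 0.299), H gives ((a + b)/√2, (a − b)/√2) = (-0.4634, -0.8862).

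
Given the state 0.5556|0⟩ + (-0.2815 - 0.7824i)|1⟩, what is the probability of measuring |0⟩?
0.3087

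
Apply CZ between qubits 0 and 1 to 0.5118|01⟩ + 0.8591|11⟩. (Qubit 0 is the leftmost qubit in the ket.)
0.5118|01⟩ - 0.8591|11⟩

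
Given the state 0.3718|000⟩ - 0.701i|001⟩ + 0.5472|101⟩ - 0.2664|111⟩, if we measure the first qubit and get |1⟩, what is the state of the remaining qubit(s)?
0.8991|01⟩ - 0.4377|11⟩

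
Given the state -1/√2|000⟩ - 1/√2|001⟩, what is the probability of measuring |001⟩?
1/2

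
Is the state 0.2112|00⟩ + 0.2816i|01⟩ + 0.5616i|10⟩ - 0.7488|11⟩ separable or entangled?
Separable

Writing the state as a|00⟩ + b|01⟩ + c|10⟩ + d|11⟩, it is a product state iff ad − bc = 0.
Here (a, b, c, d) = (0.2112, 0.2816i, 0.5616i, -0.7488): ad − bc = (0.2112)(-0.7488) − (0.2816i)(0.5616i) = 0, so the state is separable.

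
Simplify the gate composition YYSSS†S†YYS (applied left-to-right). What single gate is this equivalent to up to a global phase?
S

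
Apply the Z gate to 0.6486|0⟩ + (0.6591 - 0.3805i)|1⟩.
0.6486|0⟩ + (-0.6591 + 0.3805i)|1⟩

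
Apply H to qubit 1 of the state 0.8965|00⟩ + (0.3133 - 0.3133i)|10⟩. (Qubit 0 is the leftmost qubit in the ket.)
0.6339|00⟩ + 0.6339|01⟩ + (0.2215 - 0.2215i)|10⟩ + (0.2215 - 0.2215i)|11⟩

H on qubit 1 mixes each pair of kets that differ only in qubit 1: amplitudes (a, b) of (|…0…⟩, |…1…⟩) become ((a + b)/√2, (a − b)/√2). Kets absent from the input have amplitude 0.
(|00⟩, |01⟩): (a, b) = (0.8965, 0) → (0.6339, 0.6339)
(|10⟩, |11⟩): (a, b) = ((0.3133 - 0.3133i), 0) → ((0.2215 - 0.2215i), (0.2215 - 0.2215i))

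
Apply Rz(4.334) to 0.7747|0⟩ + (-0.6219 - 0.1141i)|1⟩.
(-0.435 - 0.641i)|0⟩ + (0.4436 - 0.4505i)|1⟩

Rz(4.334) = [[e^(−iθ/2), 0], [0, e^(iθ/2)]] with e^(±iθ/2) = cos(θ/2) ± i·sin(θ/2); θ = 4.334, cos(θ/2) ≈ -0.561505, sin(θ/2) ≈ 0.827473.
With a = amp(|0⟩) = 0.7747 and b = amp(|1⟩) = (-0.6219 - 0.1141i):
new amp(|0⟩) = (-0.561505 - 0.827473i)·a = (-0.435 - 0.641i)
new amp(|1⟩) = (-0.561505 + 0.827473i)·b = (0.4436 - 0.4505i)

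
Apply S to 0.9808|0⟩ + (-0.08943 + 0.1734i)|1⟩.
0.9808|0⟩ + (-0.1734 - 0.08943i)|1⟩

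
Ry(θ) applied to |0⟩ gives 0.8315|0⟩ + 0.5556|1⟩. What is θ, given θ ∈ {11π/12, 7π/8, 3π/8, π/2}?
3π/8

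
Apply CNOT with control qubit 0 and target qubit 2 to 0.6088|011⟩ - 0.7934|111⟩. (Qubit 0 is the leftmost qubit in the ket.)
0.6088|011⟩ - 0.7934|110⟩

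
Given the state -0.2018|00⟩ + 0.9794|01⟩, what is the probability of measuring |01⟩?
0.9592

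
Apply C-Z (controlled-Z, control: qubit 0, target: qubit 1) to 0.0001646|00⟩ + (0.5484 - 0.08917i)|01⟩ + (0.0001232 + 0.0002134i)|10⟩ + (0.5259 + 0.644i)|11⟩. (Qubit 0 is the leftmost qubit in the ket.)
0.0001646|00⟩ + (0.5484 - 0.08917i)|01⟩ + (0.0001232 + 0.0002134i)|10⟩ + (-0.5259 - 0.644i)|11⟩

C-Z leaves the control-|0⟩ kets |00⟩, |01⟩ unchanged and applies Z to qubit 1 on the control-|1⟩ pair (|10⟩, |11⟩).
Z = [[1, 0], [0, -1]].
With a = amp(|10⟩) = (0.0001232 + 0.0002134i) and b = amp(|11⟩) = (0.5259 + 0.644i):
new amp(|10⟩) = (1)·a = (0.0001232 + 0.0002134i)
new amp(|11⟩) = (-1)·b = (-0.5259 - 0.644i)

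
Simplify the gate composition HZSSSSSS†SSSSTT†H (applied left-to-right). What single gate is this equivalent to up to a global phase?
X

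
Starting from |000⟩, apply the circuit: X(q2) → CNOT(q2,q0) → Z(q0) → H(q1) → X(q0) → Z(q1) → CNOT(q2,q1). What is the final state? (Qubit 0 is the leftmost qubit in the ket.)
1/√2|001⟩ - 1/√2|011⟩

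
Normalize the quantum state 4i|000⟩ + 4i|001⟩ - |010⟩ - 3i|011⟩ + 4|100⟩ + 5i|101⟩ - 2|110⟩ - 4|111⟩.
0.3941i|000⟩ + 0.3941i|001⟩ - 0.09853|010⟩ - 0.2956i|011⟩ + 0.3941|100⟩ + 0.4927i|101⟩ - 0.1971|110⟩ - 0.3941|111⟩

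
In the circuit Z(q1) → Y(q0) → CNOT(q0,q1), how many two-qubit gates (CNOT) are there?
1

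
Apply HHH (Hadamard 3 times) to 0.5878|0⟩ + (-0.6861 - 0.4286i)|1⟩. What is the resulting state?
(-0.06951 - 0.3031i)|0⟩ + (0.9008 + 0.3031i)|1⟩

H² = I, so H^3 = H: a single Hadamard. With (a, b) = (0.5878, (-0.6861 - 0.4286i)), H gives ((a + b)/√2, (a − b)/√2) = ((-0.06951 - 0.3031i), (0.9008 + 0.3031i)).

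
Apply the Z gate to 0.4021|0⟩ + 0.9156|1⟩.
0.4021|0⟩ - 0.9156|1⟩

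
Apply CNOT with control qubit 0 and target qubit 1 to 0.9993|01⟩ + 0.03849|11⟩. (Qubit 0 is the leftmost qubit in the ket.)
0.9993|01⟩ + 0.03849|10⟩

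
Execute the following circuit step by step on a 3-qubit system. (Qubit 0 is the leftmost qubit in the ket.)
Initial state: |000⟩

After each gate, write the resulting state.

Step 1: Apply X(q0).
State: |100⟩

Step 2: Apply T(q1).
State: |100⟩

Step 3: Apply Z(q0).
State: -|100⟩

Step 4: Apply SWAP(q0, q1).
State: -|010⟩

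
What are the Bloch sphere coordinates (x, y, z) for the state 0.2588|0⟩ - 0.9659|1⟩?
(-0.4999, 0, -0.866)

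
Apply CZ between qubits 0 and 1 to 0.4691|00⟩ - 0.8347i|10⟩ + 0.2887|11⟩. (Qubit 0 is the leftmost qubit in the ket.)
0.4691|00⟩ - 0.8347i|10⟩ - 0.2887|11⟩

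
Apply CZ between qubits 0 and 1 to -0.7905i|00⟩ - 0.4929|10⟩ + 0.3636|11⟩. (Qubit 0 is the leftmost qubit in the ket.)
-0.7905i|00⟩ - 0.4929|10⟩ - 0.3636|11⟩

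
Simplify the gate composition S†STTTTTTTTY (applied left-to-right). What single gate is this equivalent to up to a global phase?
Y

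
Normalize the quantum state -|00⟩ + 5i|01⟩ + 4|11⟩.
-0.1543|00⟩ + 0.7715i|01⟩ + 0.6172|11⟩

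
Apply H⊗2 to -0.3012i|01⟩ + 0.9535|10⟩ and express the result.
(0.4768 - 0.1506i)|00⟩ + (0.4768 + 0.1506i)|01⟩ + (-0.4768 - 0.1506i)|10⟩ + (-0.4768 + 0.1506i)|11⟩

H⊗2 gives amp(|y⟩) = (1/2) Σ_x (−1)^(x·y) amp(|x⟩), where x·y is the number of positions in which both x and y have a 1.
|00⟩: (-0.3012i + 0.9535)/2 = (0.4768 - 0.1506i)
|01⟩: (0.3012i + 0.9535)/2 = (0.4768 + 0.1506i)
|10⟩: (-0.3012i - 0.9535)/2 = (-0.4768 - 0.1506i)
|11⟩: (0.3012i - 0.9535)/2 = (-0.4768 + 0.1506i)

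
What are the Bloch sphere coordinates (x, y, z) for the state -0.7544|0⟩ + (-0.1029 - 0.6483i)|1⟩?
(0.1553, 0.9782, 0.1382)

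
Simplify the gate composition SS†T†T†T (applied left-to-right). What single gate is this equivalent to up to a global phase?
T†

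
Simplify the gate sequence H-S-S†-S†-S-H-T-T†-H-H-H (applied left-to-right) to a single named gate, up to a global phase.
H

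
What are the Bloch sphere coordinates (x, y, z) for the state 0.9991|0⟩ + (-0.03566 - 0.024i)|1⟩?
(-0.07126, -0.04796, 0.9964)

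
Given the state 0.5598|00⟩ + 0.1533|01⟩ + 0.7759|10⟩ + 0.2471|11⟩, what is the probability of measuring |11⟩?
0.06106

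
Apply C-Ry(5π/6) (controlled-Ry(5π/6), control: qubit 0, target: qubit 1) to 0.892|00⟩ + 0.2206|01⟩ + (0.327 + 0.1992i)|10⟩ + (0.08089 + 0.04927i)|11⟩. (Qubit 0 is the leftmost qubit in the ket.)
0.892|00⟩ + 0.2206|01⟩ + (0.0065 + 0.003966i)|10⟩ + (0.3368 + 0.2052i)|11⟩

C-Ry(5π/6) leaves the control-|0⟩ kets |00⟩, |01⟩ unchanged and applies Ry(5π/6) to qubit 1 on the control-|1⟩ pair (|10⟩, |11⟩).
Ry(5π/6) = [[cos(θ/2), −sin(θ/2)], [sin(θ/2), cos(θ/2)]]; θ = 5π/6, cos(θ/2) ≈ 0.258819, sin(θ/2) ≈ 0.965926.
With a = amp(|10⟩) = (0.327 + 0.1992i) and b = amp(|11⟩) = (0.08089 + 0.04927i):
new amp(|10⟩) = (0.258819)·a + (-0.965926)·b = (0.0065 + 0.003966i)
new amp(|11⟩) = (0.965926)·a + (0.258819)·b = (0.3368 + 0.2052i)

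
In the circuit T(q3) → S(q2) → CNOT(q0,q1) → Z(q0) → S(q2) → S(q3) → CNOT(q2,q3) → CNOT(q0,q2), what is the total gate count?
8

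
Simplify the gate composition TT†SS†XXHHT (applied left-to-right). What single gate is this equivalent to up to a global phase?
T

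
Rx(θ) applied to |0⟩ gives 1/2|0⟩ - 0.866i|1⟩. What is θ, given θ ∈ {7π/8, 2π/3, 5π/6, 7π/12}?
2π/3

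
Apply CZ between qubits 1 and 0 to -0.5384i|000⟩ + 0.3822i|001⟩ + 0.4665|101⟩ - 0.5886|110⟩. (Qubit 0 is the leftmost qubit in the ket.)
-0.5384i|000⟩ + 0.3822i|001⟩ + 0.4665|101⟩ + 0.5886|110⟩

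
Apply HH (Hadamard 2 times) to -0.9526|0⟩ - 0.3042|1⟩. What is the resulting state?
-0.9526|0⟩ - 0.3042|1⟩

H² = I, so an even number of Hadamards cancels: H^2 = I and the state is unchanged.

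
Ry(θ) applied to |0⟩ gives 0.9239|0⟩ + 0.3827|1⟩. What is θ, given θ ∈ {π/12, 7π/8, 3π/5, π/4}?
π/4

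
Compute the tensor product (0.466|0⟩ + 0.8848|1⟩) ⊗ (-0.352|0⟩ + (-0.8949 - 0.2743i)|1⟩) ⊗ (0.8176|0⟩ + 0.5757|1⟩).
-0.1341|000⟩ - 0.09443|001⟩ + (-0.341 - 0.1045i)|010⟩ + (-0.2401 - 0.07359i)|011⟩ - 0.2546|100⟩ - 0.1793|101⟩ + (-0.6474 - 0.1984i)|110⟩ + (-0.4558 - 0.1397i)|111⟩

amp(|b₁b₂…⟩) = product of the factor amplitudes for bits b₁, b₂, …; only kets whose every factor amplitude is nonzero survive.
|000⟩: (0.466)(-0.352)(0.8176) = -0.1341
|001⟩: (0.466)(-0.352)(0.5757) = -0.09443
|010⟩: (0.466)(-0.8949 - 0.2743i)(0.8176) = (-0.341 - 0.1045i)
|011⟩: (0.466)(-0.8949 - 0.2743i)(0.5757) = (-0.2401 - 0.07359i)
|100⟩: (0.8848)(-0.352)(0.8176) = -0.2546
|101⟩: (0.8848)(-0.352)(0.5757) = -0.1793
|110⟩: (0.8848)(-0.8949 - 0.2743i)(0.8176) = (-0.6474 - 0.1984i)
|111⟩: (0.8848)(-0.8949 - 0.2743i)(0.5757) = (-0.4558 - 0.1397i)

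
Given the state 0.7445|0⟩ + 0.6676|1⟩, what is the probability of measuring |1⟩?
0.4457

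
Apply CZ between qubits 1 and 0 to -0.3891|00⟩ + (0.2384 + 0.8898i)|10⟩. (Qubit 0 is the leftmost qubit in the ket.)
-0.3891|00⟩ + (0.2384 + 0.8898i)|10⟩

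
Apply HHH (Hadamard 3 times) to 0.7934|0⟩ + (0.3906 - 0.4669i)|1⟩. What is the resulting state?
(0.8372 - 0.3301i)|0⟩ + (0.2848 + 0.3301i)|1⟩

H² = I, so H^3 = H: a single Hadamard. With (a, b) = (0.7934, (0.3906 - 0.4669i)), H gives ((a + b)/√2, (a − b)/√2) = ((0.8372 - 0.3301i), (0.2848 + 0.3301i)).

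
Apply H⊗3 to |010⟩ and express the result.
1/√8|000⟩ + 1/√8|001⟩ - 1/√8|010⟩ - 1/√8|011⟩ + 1/√8|100⟩ + 1/√8|101⟩ - 1/√8|110⟩ - 1/√8|111⟩

H⊗3 gives amp(|y⟩) = (1/2√2) Σ_x (−1)^(x·y) amp(|x⟩), where x·y is the number of positions in which both x and y have a 1.
|000⟩: (1)/(2√2) = 1/√8
|001⟩: (1)/(2√2) = 1/√8
|010⟩: (-1)/(2√2) = -1/√8
|011⟩: (-1)/(2√2) = -1/√8
|100⟩: (1)/(2√2) = 1/√8
|101⟩: (1)/(2√2) = 1/√8
|110⟩: (-1)/(2√2) = -1/√8
|111⟩: (-1)/(2√2) = -1/√8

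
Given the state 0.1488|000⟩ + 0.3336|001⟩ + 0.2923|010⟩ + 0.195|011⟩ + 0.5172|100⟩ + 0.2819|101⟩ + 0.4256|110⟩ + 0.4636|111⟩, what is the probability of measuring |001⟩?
0.1113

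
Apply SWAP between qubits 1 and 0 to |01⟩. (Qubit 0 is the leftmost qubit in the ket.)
|10⟩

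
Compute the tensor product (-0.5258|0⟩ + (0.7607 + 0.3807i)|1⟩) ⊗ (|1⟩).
-0.5258|01⟩ + (0.7607 + 0.3807i)|11⟩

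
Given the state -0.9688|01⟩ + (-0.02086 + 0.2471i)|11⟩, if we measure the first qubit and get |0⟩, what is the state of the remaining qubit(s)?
-|1⟩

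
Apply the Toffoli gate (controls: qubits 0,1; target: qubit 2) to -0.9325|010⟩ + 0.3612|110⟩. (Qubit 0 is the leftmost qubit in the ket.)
-0.9325|010⟩ + 0.3612|111⟩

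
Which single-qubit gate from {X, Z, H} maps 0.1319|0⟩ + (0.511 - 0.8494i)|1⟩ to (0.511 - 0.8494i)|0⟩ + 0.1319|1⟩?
X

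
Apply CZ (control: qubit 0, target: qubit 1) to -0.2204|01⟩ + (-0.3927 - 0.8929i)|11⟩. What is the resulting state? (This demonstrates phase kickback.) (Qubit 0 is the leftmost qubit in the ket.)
-0.2204|01⟩ + (0.3927 + 0.8929i)|11⟩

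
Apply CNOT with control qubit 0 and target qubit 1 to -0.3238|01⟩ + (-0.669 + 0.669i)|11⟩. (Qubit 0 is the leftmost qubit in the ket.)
-0.3238|01⟩ + (-0.669 + 0.669i)|10⟩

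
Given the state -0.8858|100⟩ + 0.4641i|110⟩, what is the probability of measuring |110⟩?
0.2154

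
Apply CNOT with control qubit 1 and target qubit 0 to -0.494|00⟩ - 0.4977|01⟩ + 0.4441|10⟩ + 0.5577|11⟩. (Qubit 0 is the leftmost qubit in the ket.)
-0.494|00⟩ + 0.5577|01⟩ + 0.4441|10⟩ - 0.4977|11⟩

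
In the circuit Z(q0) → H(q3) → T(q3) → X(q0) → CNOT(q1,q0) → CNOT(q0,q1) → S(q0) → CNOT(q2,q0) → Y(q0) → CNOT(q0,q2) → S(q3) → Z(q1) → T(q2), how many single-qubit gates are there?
9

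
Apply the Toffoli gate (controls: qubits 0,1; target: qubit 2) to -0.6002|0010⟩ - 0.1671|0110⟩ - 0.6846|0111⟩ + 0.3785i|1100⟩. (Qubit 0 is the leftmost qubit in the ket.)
-0.6002|0010⟩ - 0.1671|0110⟩ - 0.6846|0111⟩ + 0.3785i|1110⟩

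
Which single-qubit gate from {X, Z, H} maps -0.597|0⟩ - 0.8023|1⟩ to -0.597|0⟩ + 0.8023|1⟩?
Z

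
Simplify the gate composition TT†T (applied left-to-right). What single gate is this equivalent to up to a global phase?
T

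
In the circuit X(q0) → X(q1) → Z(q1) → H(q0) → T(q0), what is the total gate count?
5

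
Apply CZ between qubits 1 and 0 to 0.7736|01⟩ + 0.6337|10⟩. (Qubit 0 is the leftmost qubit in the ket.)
0.7736|01⟩ + 0.6337|10⟩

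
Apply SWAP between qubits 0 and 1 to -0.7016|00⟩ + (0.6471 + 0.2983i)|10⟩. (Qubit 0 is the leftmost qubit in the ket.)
-0.7016|00⟩ + (0.6471 + 0.2983i)|01⟩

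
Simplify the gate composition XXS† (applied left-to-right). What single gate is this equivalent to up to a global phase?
S†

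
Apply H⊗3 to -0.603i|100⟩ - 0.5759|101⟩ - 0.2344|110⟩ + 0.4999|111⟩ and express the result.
(-0.1097 - 0.2132i)|000⟩ + (-0.056 - 0.2132i)|001⟩ + (-0.2975 - 0.2132i)|010⟩ + (0.4632 - 0.2132i)|011⟩ + (0.1097 + 0.2132i)|100⟩ + (0.056 + 0.2132i)|101⟩ + (0.2975 + 0.2132i)|110⟩ + (-0.4632 + 0.2132i)|111⟩

H⊗3 gives amp(|y⟩) = (1/2√2) Σ_x (−1)^(x·y) amp(|x⟩), where x·y is the number of positions in which both x and y have a 1.
|000⟩: (-0.603i - 0.5759 - 0.2344 + 0.4999)/(2√2) = (-0.1097 - 0.2132i)
|001⟩: (-0.603i + 0.5759 - 0.2344 - 0.4999)/(2√2) = (-0.056 - 0.2132i)
|010⟩: (-0.603i - 0.5759 + 0.2344 - 0.4999)/(2√2) = (-0.2975 - 0.2132i)
|011⟩: (-0.603i + 0.5759 + 0.2344 + 0.4999)/(2√2) = (0.4632 - 0.2132i)
|100⟩: (0.603i + 0.5759 + 0.2344 - 0.4999)/(2√2) = (0.1097 + 0.2132i)
|101⟩: (0.603i - 0.5759 + 0.2344 + 0.4999)/(2√2) = (0.056 + 0.2132i)
|110⟩: (0.603i + 0.5759 - 0.2344 + 0.4999)/(2√2) = (0.2975 + 0.2132i)
|111⟩: (0.603i - 0.5759 - 0.2344 - 0.4999)/(2√2) = (-0.4632 + 0.2132i)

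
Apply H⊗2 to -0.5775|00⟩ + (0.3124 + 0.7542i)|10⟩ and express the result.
(-0.1326 + 0.3771i)|00⟩ + (-0.1326 + 0.3771i)|01⟩ + (-0.445 - 0.3771i)|10⟩ + (-0.445 - 0.3771i)|11⟩

H⊗2 gives amp(|y⟩) = (1/2) Σ_x (−1)^(x·y) amp(|x⟩), where x·y is the number of positions in which both x and y have a 1.
|00⟩: (-0.5775 + (0.3124 + 0.7542i))/2 = (-0.1326 + 0.3771i)
|01⟩: (-0.5775 + (0.3124 + 0.7542i))/2 = (-0.1326 + 0.3771i)
|10⟩: (-0.5775 - (0.3124 + 0.7542i))/2 = (-0.445 - 0.3771i)
|11⟩: (-0.5775 - (0.3124 + 0.7542i))/2 = (-0.445 - 0.3771i)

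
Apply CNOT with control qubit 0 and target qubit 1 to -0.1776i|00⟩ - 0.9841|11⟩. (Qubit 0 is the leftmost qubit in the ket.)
-0.1776i|00⟩ - 0.9841|10⟩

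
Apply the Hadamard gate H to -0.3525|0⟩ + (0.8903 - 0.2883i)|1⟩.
(0.3803 - 0.2039i)|0⟩ + (-0.8788 + 0.2039i)|1⟩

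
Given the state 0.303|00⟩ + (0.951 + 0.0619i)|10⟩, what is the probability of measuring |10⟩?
0.9082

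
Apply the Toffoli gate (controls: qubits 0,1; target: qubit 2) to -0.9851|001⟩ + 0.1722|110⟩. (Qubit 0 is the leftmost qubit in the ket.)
-0.9851|001⟩ + 0.1722|111⟩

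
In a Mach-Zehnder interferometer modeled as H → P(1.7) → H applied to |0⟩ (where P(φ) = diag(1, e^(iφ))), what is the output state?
(0.4356 + 0.4958i)|0⟩ + (0.5644 - 0.4958i)|1⟩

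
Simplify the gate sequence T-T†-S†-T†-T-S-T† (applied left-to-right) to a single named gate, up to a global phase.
T†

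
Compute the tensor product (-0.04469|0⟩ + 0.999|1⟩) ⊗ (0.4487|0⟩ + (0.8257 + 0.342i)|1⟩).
-0.02005|00⟩ + (-0.0369 - 0.01528i)|01⟩ + 0.4483|10⟩ + (0.8249 + 0.3417i)|11⟩

amp(|b₁b₂…⟩) = product of the factor amplitudes for bits b₁, b₂, …; only kets whose every factor amplitude is nonzero survive.
|00⟩: (-0.04469)(0.4487) = -0.02005
|01⟩: (-0.04469)(0.8257 + 0.342i) = (-0.0369 - 0.01528i)
|10⟩: (0.999)(0.4487) = 0.4483
|11⟩: (0.999)(0.8257 + 0.342i) = (0.8249 + 0.3417i)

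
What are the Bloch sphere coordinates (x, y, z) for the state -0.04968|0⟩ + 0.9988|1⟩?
(-0.09924, 0, -0.9951)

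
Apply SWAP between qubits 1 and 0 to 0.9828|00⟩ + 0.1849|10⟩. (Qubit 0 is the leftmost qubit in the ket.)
0.9828|00⟩ + 0.1849|01⟩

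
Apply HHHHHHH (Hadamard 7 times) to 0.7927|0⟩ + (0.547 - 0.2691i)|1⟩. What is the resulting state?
(0.9473 - 0.1903i)|0⟩ + (0.1737 + 0.1903i)|1⟩

H² = I, so H^7 = H: a single Hadamard. With (a, b) = (0.7927, (0.547 - 0.2691i)), H gives ((a + b)/√2, (a − b)/√2) = ((0.9473 - 0.1903i), (0.1737 + 0.1903i)).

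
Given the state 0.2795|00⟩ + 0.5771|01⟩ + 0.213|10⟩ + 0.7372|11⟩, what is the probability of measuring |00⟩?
0.07812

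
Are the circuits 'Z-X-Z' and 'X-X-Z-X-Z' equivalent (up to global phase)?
Yes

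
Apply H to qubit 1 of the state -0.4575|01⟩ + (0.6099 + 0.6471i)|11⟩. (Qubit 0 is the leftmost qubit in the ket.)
-0.3235|00⟩ + 0.3235|01⟩ + (0.4313 + 0.4576i)|10⟩ + (-0.4313 - 0.4576i)|11⟩

H on qubit 1 mixes each pair of kets that differ only in qubit 1: amplitudes (a, b) of (|…0…⟩, |…1…⟩) become ((a + b)/√2, (a − b)/√2). Kets absent from the input have amplitude 0.
(|00⟩, |01⟩): (a, b) = (0, -0.4575) → (-0.3235, 0.3235)
(|10⟩, |11⟩): (a, b) = (0, (0.6099 + 0.6471i)) → ((0.4313 + 0.4576i), (-0.4313 - 0.4576i))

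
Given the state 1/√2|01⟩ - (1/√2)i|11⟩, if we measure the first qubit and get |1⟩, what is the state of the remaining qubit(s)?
-i|1⟩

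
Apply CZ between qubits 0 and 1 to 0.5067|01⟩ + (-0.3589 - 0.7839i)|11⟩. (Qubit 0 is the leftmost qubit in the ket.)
0.5067|01⟩ + (0.3589 + 0.7839i)|11⟩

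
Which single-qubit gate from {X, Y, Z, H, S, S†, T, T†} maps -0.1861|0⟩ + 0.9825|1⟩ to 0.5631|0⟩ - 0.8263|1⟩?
H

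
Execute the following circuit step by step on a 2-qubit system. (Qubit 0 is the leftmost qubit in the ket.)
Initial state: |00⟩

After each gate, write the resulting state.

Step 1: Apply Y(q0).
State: i|10⟩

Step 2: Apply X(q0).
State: i|00⟩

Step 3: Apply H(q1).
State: (1/√2)i|00⟩ + (1/√2)i|01⟩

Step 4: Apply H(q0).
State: (1/2)i|00⟩ + (1/2)i|01⟩ + (1/2)i|10⟩ + (1/2)i|11⟩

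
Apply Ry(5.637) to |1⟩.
-0.3175|0⟩ - 0.9483|1⟩

Ry(5.637) = [[cos(θ/2), −sin(θ/2)], [sin(θ/2), cos(θ/2)]]; θ = 5.637, cos(θ/2) ≈ -0.948258, sin(θ/2) ≈ 0.317501.
With a = amp(|0⟩) = 0 and b = amp(|1⟩) = 1:
new amp(|0⟩) = (-0.948258)·a + (-0.317501)·b = -0.3175
new amp(|1⟩) = (0.317501)·a + (-0.948258)·b = -0.9483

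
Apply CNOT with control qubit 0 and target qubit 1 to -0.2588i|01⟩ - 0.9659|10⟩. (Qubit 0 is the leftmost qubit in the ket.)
-0.2588i|01⟩ - 0.9659|11⟩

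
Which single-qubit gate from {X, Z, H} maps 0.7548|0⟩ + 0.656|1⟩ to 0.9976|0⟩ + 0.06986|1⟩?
H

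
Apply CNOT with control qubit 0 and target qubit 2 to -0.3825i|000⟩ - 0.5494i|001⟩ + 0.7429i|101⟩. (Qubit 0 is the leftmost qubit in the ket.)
-0.3825i|000⟩ - 0.5494i|001⟩ + 0.7429i|100⟩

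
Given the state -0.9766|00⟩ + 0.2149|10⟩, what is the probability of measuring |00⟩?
0.9537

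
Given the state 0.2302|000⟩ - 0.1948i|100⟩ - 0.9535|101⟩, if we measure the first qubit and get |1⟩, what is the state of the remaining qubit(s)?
-0.2002i|00⟩ - 0.9798|01⟩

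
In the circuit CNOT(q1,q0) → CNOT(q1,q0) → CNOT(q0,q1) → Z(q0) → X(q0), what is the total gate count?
5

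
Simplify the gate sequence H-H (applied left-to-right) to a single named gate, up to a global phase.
I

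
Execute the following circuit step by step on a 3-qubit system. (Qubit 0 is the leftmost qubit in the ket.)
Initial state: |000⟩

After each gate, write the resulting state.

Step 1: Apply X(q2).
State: |001⟩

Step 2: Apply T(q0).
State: |001⟩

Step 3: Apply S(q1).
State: |001⟩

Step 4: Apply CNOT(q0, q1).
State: |001⟩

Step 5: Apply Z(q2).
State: -|001⟩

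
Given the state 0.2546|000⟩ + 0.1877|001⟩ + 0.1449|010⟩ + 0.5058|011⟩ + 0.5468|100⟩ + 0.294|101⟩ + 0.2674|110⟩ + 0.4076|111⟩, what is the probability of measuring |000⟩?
0.06482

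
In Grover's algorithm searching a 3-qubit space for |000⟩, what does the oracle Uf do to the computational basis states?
Uf|x⟩ = -|x⟩ if x = 000, else |x⟩ (phase flip on target)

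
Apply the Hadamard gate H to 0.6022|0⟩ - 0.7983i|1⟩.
(0.4258 - 0.5645i)|0⟩ + (0.4258 + 0.5645i)|1⟩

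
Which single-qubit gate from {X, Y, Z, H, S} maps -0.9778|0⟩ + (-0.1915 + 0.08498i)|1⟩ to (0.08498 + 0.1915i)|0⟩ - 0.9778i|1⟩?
Y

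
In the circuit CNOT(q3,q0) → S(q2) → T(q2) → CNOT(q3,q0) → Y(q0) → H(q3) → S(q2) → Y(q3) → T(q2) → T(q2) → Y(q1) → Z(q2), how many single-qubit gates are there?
10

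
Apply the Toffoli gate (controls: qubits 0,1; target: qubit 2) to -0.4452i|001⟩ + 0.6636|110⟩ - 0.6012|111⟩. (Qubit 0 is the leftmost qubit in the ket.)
-0.4452i|001⟩ - 0.6012|110⟩ + 0.6636|111⟩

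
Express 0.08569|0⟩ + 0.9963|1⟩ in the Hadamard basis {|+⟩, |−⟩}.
0.7651|+⟩ - 0.6439|−⟩

With |ψ⟩ = α|0⟩ + β|1⟩, the Hadamard-basis coefficients are ⟨+|ψ⟩ = (α + β)/√2 and ⟨−|ψ⟩ = (α − β)/√2.
Here α = 0.08569, β = 0.9963: (α + β)/√2 = 0.7651, (α − β)/√2 = -0.6439.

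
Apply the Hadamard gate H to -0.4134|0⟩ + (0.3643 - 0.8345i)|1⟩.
(-0.03472 - 0.5901i)|0⟩ + (-0.5499 + 0.5901i)|1⟩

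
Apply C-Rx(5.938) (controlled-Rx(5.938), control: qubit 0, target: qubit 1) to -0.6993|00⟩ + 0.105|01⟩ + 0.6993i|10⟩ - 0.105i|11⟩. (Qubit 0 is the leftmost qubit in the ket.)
-0.6993|00⟩ + 0.105|01⟩ + (-0.01803 - 0.6889i)|10⟩ + (0.1201 + 0.1034i)|11⟩

C-Rx(5.938) leaves the control-|0⟩ kets |00⟩, |01⟩ unchanged and applies Rx(5.938) to qubit 1 on the control-|1⟩ pair (|10⟩, |11⟩).
Rx(5.938) = [[cos(θ/2), −i·sin(θ/2)], [−i·sin(θ/2), cos(θ/2)]]; θ = 5.938, cos(θ/2) ≈ -0.985143, sin(θ/2) ≈ 0.171737.
With a = amp(|10⟩) = 0.6993i and b = amp(|11⟩) = -0.105i:
new amp(|10⟩) = (-0.985143)·a + (-0.171737i)·b = (-0.01803 - 0.6889i)
new amp(|11⟩) = (-0.171737i)·a + (-0.985143)·b = (0.1201 + 0.1034i)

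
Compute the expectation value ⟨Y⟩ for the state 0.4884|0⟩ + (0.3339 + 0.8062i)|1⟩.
0.7875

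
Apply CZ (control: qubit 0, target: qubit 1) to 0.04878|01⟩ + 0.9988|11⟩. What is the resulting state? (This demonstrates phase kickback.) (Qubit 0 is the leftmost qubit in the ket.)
0.04878|01⟩ - 0.9988|11⟩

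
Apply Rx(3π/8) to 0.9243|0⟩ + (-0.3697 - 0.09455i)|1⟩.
(0.716 + 0.2054i)|0⟩ + (-0.3074 - 0.5921i)|1⟩

Rx(3π/8) = [[cos(θ/2), −i·sin(θ/2)], [−i·sin(θ/2), cos(θ/2)]]; θ = 3π/8, cos(θ/2) ≈ 0.83147, sin(θ/2) ≈ 0.55557.
With a = amp(|0⟩) = 0.9243 and b = amp(|1⟩) = (-0.3697 - 0.09455i):
new amp(|0⟩) = (0.83147)·a + (-0.55557i)·b = (0.716 + 0.2054i)
new amp(|1⟩) = (-0.55557i)·a + (0.83147)·b = (-0.3074 - 0.5921i)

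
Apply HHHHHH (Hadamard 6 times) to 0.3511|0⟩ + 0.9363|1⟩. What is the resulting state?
0.3511|0⟩ + 0.9363|1⟩

H² = I, so an even number of Hadamards cancels: H^6 = I and the state is unchanged.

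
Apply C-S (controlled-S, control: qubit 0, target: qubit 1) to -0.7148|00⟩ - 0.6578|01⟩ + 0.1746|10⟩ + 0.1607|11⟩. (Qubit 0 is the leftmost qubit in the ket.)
-0.7148|00⟩ - 0.6578|01⟩ + 0.1746|10⟩ + 0.1607i|11⟩

C-S leaves the control-|0⟩ kets |00⟩, |01⟩ unchanged and applies S to qubit 1 on the control-|1⟩ pair (|10⟩, |11⟩).
S = [[1, 0], [0, i]].
With a = amp(|10⟩) = 0.1746 and b = amp(|11⟩) = 0.1607:
new amp(|10⟩) = (1)·a = 0.1746
new amp(|11⟩) = (i)·b = 0.1607i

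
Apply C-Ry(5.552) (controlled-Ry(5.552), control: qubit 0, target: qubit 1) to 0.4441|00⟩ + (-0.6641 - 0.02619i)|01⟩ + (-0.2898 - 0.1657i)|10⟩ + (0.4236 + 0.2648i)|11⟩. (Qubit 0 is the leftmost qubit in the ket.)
0.4441|00⟩ + (-0.6641 - 0.02619i)|01⟩ + (0.1192 + 0.06008i)|10⟩ + (-0.4992 - 0.3065i)|11⟩

C-Ry(5.552) leaves the control-|0⟩ kets |00⟩, |01⟩ unchanged and applies Ry(5.552) to qubit 1 on the control-|1⟩ pair (|10⟩, |11⟩).
Ry(5.552) = [[cos(θ/2), −sin(θ/2)], [sin(θ/2), cos(θ/2)]]; θ = 5.552, cos(θ/2) ≈ -0.933912, sin(θ/2) ≈ 0.357503.
With a = amp(|10⟩) = (-0.2898 - 0.1657i) and b = amp(|11⟩) = (0.4236 + 0.2648i):
new amp(|10⟩) = (-0.933912)·a + (-0.357503)·b = (0.1192 + 0.06008i)
new amp(|11⟩) = (0.357503)·a + (-0.933912)·b = (-0.4992 - 0.3065i)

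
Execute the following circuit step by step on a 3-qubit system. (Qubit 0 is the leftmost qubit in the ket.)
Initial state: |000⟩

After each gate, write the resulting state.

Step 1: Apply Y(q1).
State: i|010⟩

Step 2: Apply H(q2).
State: (1/√2)i|010⟩ + (1/√2)i|011⟩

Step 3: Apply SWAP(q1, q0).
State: (1/√2)i|100⟩ + (1/√2)i|101⟩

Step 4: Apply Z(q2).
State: (1/√2)i|100⟩ - (1/√2)i|101⟩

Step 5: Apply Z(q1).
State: (1/√2)i|100⟩ - (1/√2)i|101⟩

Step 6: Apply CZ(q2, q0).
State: (1/√2)i|100⟩ + (1/√2)i|101⟩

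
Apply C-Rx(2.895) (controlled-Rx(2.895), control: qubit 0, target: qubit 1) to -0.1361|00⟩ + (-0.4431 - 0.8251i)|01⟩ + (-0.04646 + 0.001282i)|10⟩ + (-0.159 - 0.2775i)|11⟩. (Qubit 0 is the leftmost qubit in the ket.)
-0.1361|00⟩ + (-0.4431 - 0.8251i)|01⟩ + (-0.2811 + 0.158i)|10⟩ + (-0.01828 + 0.01198i)|11⟩

C-Rx(2.895) leaves the control-|0⟩ kets |00⟩, |01⟩ unchanged and applies Rx(2.895) to qubit 1 on the control-|1⟩ pair (|10⟩, |11⟩).
Rx(2.895) = [[cos(θ/2), −i·sin(θ/2)], [−i·sin(θ/2), cos(θ/2)]]; θ = 2.895, cos(θ/2) ≈ 0.122984, sin(θ/2) ≈ 0.992409.
With a = amp(|10⟩) = (-0.04646 + 0.001282i) and b = amp(|11⟩) = (-0.159 - 0.2775i):
new amp(|10⟩) = (0.122984)·a + (-0.992409i)·b = (-0.2811 + 0.158i)
new amp(|11⟩) = (-0.992409i)·a + (0.122984)·b = (-0.01828 + 0.01198i)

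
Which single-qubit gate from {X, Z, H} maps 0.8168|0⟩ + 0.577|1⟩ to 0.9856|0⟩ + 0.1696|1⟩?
H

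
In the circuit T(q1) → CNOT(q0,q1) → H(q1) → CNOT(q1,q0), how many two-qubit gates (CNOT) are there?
2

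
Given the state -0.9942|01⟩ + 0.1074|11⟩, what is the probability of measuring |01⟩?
0.9884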